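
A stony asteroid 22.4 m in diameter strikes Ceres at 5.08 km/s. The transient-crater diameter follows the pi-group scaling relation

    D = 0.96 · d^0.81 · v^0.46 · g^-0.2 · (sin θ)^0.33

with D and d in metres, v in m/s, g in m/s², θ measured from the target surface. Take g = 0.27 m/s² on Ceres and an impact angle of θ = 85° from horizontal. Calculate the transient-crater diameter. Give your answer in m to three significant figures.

D ≈ 783 m

In SI units: v = 5080 m/s.
d^0.81 = 22.4^0.81 = 12.41
v^0.46 = 5080^0.46 = 50.66
g^-0.2 = 0.27^-0.2 = 1.299
(sin 85°)^0.33 = 0.9962^0.33 = 0.9987
D = 0.96 × 12.41 × 50.66 × 1.299 × 0.9987 = 783.0 m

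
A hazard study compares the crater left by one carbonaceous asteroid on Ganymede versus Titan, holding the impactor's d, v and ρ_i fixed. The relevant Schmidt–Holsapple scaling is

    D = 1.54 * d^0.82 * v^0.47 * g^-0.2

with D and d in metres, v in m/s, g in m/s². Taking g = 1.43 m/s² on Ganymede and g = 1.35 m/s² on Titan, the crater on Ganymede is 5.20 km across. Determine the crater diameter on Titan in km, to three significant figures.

D ≈ 5.26 km

All impactor-dependent factors cancel in the ratio, leaving D_Titan/D_Ganymede = (g_Titan/g_Ganymede)^-0.2.
(1.35/1.43)^-0.2 = 0.9441^-0.2 = 1.012
D_Titan = 1.012 × 5.20 km = 5.26 km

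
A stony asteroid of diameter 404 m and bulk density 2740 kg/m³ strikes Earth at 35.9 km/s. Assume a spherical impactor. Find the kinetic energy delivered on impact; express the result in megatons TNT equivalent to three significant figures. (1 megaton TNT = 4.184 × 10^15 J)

v = 35900 m/s.
Mass m = (π/6) ρ d³ = (π/6) × 2740 × (404)³ = 9.460 × 10^10 kg
E = ½ m v² = 0.5 × 9.460 × 10^10 × (35900)² = 6.096 × 10^19 J
   = 6.096 × 10^19 / 4.184×10^15 = 14570 Mt

E ≈ 14600 Mt TNT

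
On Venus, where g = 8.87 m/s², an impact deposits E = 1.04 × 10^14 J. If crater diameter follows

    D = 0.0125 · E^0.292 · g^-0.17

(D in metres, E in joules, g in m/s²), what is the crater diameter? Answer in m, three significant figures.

E^0.292 = (1.04 × 10^14)^0.292 = 1.239 × 10^4
g^-0.17 = 8.87^-0.17 = 0.6900
D = 0.0125 × 1.239 × 10^4 × 0.6900 = 106.9 m

D ≈ 107 m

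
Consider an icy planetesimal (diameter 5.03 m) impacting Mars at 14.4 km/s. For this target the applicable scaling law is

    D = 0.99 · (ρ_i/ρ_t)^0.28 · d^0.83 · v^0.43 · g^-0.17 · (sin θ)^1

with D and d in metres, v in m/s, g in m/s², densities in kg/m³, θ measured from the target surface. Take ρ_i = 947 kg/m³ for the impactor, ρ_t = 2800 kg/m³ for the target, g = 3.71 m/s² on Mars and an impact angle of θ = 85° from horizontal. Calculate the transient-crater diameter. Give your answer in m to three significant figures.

D ≈ 137 m

In SI units: v = 14400 m/s.
(ρ_i/ρ_t)^0.28 = (947/2800)^0.28 = 0.7382
d^0.83 = 5.03^0.83 = 3.822
v^0.43 = 14400^0.43 = 61.39
g^-0.17 = 3.71^-0.17 = 0.8002
(sin 85°)^1 = 0.9962^1 = 0.9962
D = 0.99 × 0.7382 × 3.822 × 61.39 × 0.8002 × 0.9962 = 136.7 m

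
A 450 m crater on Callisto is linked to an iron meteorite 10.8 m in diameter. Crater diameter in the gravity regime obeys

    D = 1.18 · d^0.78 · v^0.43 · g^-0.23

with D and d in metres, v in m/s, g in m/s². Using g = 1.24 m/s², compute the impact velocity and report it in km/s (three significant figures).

v ≈ 15.1 km/s

Rearranging for v: v = [D / (1.18 · 10.8^0.78 · 1.24^-0.23)]^(1/0.43).
10.8^0.78 = 6.398
1.24^-0.23 = 0.9517
Denominator = 1.18 × 6.398 × 0.9517 = 7.185
D / 7.185 = 450 / 7.185 = 62.63
v = 62.63^(1/0.43) = 62.63^2.3256 = 15087 m/s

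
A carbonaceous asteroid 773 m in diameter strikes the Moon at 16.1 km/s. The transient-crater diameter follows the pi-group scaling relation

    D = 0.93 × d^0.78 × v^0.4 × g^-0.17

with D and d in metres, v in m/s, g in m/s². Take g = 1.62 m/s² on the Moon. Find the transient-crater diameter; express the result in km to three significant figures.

D ≈ 7.39 km

In SI units: v = 16100 m/s.
d^0.78 = 773^0.78 = 179.0
v^0.4 = 16100^0.4 = 48.16
g^-0.17 = 1.62^-0.17 = 0.9213
D = 0.93 × 179.0 × 48.16 × 0.9213 = 7386 m
   = 7.386 km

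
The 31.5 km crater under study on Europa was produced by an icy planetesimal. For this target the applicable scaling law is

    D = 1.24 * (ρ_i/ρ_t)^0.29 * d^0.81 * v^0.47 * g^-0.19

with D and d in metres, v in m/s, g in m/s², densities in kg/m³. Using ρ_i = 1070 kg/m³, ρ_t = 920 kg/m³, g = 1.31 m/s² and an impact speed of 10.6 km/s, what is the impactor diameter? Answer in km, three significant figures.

Rearranging for d: d = [D / (1.24 · (1070/920)^0.29 · 10600^0.47 · 1.31^-0.19)]^(1/0.81).
D = 31500 m.
(1070/920)^0.29 = 1.045
10600^0.47 = 77.96
1.31^-0.19 = 0.9500
Denominator = 1.24 × 1.045 × 77.96 × 0.9500 = 95.97
D / 95.97 = 31500 / 95.97 = 328.2
d = 328.2^(1/0.81) = 328.2^1.2346 = 1278 m

d ≈ 1.28 km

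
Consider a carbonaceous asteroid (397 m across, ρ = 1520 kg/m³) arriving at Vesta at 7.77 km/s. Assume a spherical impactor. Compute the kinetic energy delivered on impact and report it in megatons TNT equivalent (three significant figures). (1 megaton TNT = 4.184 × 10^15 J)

E ≈ 359 Mt TNT

v = 7770 m/s.
Mass m = (π/6) ρ d³ = (π/6) × 1520 × (397)³ = 4.980 × 10^10 kg
E = ½ m v² = 0.5 × 4.980 × 10^10 × (7770)² = 1.503 × 10^18 J
   = 1.503 × 10^18 / 4.184×10^15 = 359.2 Mt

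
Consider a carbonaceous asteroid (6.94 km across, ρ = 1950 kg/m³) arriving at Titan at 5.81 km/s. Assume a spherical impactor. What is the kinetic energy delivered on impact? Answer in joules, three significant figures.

E ≈ 5.76 × 10^21 J

d = 6940 m; v = 5810 m/s.
Mass m = (π/6) ρ d³ = (π/6) × 1950 × (6940)³ = 3.413 × 10^14 kg
E = ½ m v² = 0.5 × 3.413 × 10^14 × (5810)² = 5.760 × 10^21 J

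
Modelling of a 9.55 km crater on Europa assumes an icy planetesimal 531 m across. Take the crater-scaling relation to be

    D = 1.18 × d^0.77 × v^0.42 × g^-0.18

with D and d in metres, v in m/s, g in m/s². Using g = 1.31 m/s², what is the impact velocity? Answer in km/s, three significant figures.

Rearranging for v: v = [D / (1.18 · 531^0.77 · 1.31^-0.18)]^(1/0.42).
D = 9550 m.
531^0.77 = 125.4
1.31^-0.18 = 0.9526
Denominator = 1.18 × 125.4 × 0.9526 = 141.0
D / 141.0 = 9550 / 141.0 = 67.73
v = 67.73^(1/0.42) = 67.73^2.381 = 22861 m/s

v ≈ 22.9 km/s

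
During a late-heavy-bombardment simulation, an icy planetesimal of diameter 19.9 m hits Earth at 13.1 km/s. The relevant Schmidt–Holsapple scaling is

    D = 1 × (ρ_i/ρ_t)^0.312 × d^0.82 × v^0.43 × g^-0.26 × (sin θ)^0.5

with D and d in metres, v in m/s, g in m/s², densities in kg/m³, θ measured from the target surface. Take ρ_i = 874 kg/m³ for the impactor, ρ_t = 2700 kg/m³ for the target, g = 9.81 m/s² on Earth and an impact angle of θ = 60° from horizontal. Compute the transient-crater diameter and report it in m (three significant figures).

D ≈ 248 m

In SI units: v = 13100 m/s.
(ρ_i/ρ_t)^0.312 = (874/2700)^0.312 = 0.7033
d^0.82 = 19.9^0.82 = 11.62
v^0.43 = 13100^0.43 = 58.94
g^-0.26 = 9.81^-0.26 = 0.5523
(sin 60°)^0.5 = 0.8660^0.5 = 0.9306
D = 1 × 0.7033 × 11.62 × 58.94 × 0.5523 × 0.9306 = 247.6 m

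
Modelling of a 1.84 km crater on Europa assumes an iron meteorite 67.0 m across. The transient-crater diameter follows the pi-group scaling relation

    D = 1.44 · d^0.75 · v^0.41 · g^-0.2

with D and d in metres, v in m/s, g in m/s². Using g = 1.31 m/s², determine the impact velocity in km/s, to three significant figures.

Rearranging for v: v = [D / (1.44 · 67^0.75 · 1.31^-0.2)]^(1/0.41).
D = 1840 m.
67^0.75 = 23.42
1.31^-0.2 = 0.9474
Denominator = 1.44 × 23.42 × 0.9474 = 31.95
D / 31.95 = 1840 / 31.95 = 57.59
v = 57.59^(1/0.41) = 57.59^2.439 = 19656 m/s

v ≈ 19.7 km/s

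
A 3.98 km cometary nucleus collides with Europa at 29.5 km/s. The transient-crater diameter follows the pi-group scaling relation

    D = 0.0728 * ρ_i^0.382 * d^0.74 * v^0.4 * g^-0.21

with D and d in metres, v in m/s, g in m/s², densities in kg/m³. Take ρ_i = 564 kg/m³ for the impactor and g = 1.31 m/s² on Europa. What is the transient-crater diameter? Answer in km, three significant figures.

D ≈ 21.9 km

In SI units: d = 3980 m, v = 29500 m/s.
ρ_i^0.382 = 564^0.382 = 11.25
d^0.74 = 3980^0.74 = 461.2
v^0.4 = 29500^0.4 = 61.37
g^-0.21 = 1.31^-0.21 = 0.9449
D = 0.0728 × 11.25 × 461.2 × 61.37 × 0.9449 = 21904 m
   = 21.90 km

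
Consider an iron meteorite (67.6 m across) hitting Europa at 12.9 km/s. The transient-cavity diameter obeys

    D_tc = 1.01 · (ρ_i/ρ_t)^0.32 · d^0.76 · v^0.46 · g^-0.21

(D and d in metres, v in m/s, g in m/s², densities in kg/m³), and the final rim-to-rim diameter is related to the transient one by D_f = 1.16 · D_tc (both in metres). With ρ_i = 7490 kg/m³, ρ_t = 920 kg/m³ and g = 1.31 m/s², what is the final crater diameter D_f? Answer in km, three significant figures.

D_f ≈ 4.14 km

v = 12900 m/s.
(ρ_i/ρ_t)^0.32 = (7490/920)^0.32 = 1.956
d^0.76 = 67.6^0.76 = 24.59
v^0.46 = 12900^0.46 = 77.78
g^-0.21 = 1.31^-0.21 = 0.9449
D_tc = 1.01 × 1.956 × 24.59 × 77.78 × 0.9449 = 3570 m
D_f = 1.16 × 3570 = 4141 m
     = 4.141 km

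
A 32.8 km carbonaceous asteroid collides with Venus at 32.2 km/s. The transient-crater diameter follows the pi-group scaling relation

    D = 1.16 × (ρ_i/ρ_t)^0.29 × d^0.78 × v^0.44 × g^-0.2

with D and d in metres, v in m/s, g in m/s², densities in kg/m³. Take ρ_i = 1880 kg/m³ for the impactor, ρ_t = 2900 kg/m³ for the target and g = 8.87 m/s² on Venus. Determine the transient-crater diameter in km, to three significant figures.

In SI units: d = 32800 m, v = 32200 m/s.
(ρ_i/ρ_t)^0.29 = (1880/2900)^0.29 = 0.8819
d^0.78 = 32800^0.78 = 3330
v^0.44 = 32200^0.44 = 96.26
g^-0.2 = 8.87^-0.2 = 0.6463
D = 1.16 × 0.8819 × 3330 × 96.26 × 0.6463 = 2.119 × 10^5 m
   = 211.9 km

D ≈ 212 km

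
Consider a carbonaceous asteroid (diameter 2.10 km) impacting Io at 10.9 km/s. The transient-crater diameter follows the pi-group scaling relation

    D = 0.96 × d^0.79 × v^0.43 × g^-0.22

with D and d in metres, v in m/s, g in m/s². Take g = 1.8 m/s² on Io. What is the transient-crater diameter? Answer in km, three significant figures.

D ≈ 19.4 km

In SI units: d = 2100 m, v = 10900 m/s.
d^0.79 = 2100^0.79 = 421.3
v^0.43 = 10900^0.43 = 54.46
g^-0.22 = 1.8^-0.22 = 0.8787
D = 0.96 × 421.3 × 54.46 × 0.8787 = 19354 m
   = 19.35 km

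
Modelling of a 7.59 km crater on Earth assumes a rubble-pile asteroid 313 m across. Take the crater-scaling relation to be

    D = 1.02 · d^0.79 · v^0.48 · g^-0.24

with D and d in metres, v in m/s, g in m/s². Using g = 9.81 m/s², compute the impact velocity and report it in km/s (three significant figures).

Rearranging for v: v = [D / (1.02 · 313^0.79 · 9.81^-0.24)]^(1/0.48).
D = 7590 m.
313^0.79 = 93.64
9.81^-0.24 = 0.5781
Denominator = 1.02 × 93.64 × 0.5781 = 55.22
D / 55.22 = 7590 / 55.22 = 137.5
v = 137.5^(1/0.48) = 137.5^2.0833 = 28492 m/s

v ≈ 28.5 km/s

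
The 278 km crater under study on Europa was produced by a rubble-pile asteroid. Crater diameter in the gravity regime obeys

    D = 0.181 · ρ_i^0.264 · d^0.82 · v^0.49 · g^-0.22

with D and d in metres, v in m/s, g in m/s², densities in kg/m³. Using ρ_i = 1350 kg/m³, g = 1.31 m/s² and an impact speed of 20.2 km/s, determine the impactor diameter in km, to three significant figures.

Rearranging for d: d = [D / (0.181 · 1350^0.264 · 20200^0.49 · 1.31^-0.22)]^(1/0.82).
D = 278000 m.
1350^0.264 = 6.705
20200^0.49 = 128.7
1.31^-0.22 = 0.9423
Denominator = 0.181 × 6.705 × 128.7 × 0.9423 = 147.2
D / 147.2 = 278000 / 147.2 = 1889
d = 1889^(1/0.82) = 1889^1.2195 = 9894 m

d ≈ 9.89 km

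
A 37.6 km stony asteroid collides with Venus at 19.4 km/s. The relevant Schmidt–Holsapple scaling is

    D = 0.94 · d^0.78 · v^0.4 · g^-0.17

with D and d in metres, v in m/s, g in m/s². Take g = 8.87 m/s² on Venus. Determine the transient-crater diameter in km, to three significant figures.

In SI units: d = 37600 m, v = 19400 m/s.
d^0.78 = 37600^0.78 = 3704
v^0.4 = 19400^0.4 = 51.89
g^-0.17 = 8.87^-0.17 = 0.6900
D = 0.94 × 3704 × 51.89 × 0.6900 = 1.247 × 10^5 m
   = 124.7 km

D ≈ 125 km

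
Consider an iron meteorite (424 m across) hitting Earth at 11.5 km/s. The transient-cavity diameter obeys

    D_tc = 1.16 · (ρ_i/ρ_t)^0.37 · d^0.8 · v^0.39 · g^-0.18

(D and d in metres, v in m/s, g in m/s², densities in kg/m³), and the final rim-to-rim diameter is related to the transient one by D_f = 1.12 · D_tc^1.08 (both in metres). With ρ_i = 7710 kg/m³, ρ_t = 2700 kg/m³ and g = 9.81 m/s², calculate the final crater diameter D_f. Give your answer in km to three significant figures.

v = 11500 m/s.
(ρ_i/ρ_t)^0.37 = (7710/2700)^0.37 = 1.474
d^0.8 = 424^0.8 = 126.4
v^0.39 = 11500^0.39 = 38.34
g^-0.18 = 9.81^-0.18 = 0.6630
D_tc = 1.16 × 1.474 × 126.4 × 38.34 × 0.6630 = 5494 m
D_f = 1.12 × (5494)^1.08 = 12255 m
     = 12.25 km

D_f ≈ 12.3 km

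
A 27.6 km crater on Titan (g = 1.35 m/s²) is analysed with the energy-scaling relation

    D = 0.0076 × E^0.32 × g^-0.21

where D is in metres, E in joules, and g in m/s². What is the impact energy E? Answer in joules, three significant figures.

E ≈ 3.85 × 10^20 J

Rearranging: E = [D / (0.0076 · g^-0.21)]^(1/0.32).
D = 27600 m.
g^-0.21 = 1.35^-0.21 = 0.9389
D / (0.0076 × 0.9389) = 27600 / (7.136 × 10^-3) = 3.868 × 10^6
E = (3.868 × 10^6)^3.125 = 3.854 × 10^20 J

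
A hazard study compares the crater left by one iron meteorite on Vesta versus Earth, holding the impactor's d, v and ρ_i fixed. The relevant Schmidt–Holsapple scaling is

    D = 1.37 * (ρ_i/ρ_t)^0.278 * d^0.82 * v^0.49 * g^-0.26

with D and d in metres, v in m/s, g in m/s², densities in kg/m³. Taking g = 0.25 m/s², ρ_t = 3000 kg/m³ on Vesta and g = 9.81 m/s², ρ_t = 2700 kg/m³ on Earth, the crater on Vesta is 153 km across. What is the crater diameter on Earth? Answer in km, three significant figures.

The impactor-only factors (d, v, ρ_i) cancel in the ratio, leaving D_Earth/D_Vesta = (g_Earth/g_Vesta)^-0.26 · (ρ_t,Vesta/ρ_t,Earth)^0.278.
(9.81/0.25)^-0.26 = 39.24^-0.26 = 0.3852
(3000/2700)^0.278 = 1.111^0.278 = 1.030
Ratio = 0.3852 × 1.030 = 0.3968
D_Earth = 0.3968 × 153 km = 60.7 km

D ≈ 60.7 km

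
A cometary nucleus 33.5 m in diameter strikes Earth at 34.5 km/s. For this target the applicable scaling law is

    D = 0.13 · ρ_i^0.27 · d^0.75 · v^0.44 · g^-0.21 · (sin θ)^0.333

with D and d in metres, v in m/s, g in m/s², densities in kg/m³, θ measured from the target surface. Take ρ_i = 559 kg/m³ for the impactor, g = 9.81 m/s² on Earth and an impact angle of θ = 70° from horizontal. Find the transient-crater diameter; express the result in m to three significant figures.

D ≈ 601 m

In SI units: v = 34500 m/s.
ρ_i^0.27 = 559^0.27 = 5.518
d^0.75 = 33.5^0.75 = 13.92
v^0.44 = 34500^0.44 = 99.23
g^-0.21 = 9.81^-0.21 = 0.6191
(sin 70°)^0.333 = 0.9397^0.333 = 0.9795
D = 0.13 × 5.518 × 13.92 × 99.23 × 0.6191 × 0.9795 = 600.9 m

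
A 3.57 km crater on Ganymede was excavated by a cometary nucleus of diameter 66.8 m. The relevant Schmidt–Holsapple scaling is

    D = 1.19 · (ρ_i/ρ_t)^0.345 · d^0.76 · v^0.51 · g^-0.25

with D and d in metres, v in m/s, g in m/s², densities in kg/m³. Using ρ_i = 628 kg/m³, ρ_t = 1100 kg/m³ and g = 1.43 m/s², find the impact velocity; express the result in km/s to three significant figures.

Rearranging for v: v = [D / (1.19 · (628/1100)^0.345 · 66.8^0.76 · 1.43^-0.25)]^(1/0.51).
D = 3570 m.
(628/1100)^0.345 = 0.8242
66.8^0.76 = 24.37
1.43^-0.25 = 0.9145
Denominator = 1.19 × 0.8242 × 24.37 × 0.9145 = 21.86
D / 21.86 = 3570 / 21.86 = 163.3
v = 163.3^(1/0.51) = 163.3^1.9608 = 21839 m/s

v ≈ 21.8 km/s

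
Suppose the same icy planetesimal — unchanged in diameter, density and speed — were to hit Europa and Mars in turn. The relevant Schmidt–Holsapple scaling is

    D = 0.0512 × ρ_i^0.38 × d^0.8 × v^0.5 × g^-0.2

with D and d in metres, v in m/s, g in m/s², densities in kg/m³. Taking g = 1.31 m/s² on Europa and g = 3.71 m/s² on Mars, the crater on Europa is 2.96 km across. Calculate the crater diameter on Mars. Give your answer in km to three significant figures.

All impactor-dependent factors cancel in the ratio, leaving D_Mars/D_Europa = (g_Mars/g_Europa)^-0.2.
(3.71/1.31)^-0.2 = 2.832^-0.2 = 0.8120
D_Mars = 0.8120 × 2.96 km = 2.40 km

D ≈ 2.40 km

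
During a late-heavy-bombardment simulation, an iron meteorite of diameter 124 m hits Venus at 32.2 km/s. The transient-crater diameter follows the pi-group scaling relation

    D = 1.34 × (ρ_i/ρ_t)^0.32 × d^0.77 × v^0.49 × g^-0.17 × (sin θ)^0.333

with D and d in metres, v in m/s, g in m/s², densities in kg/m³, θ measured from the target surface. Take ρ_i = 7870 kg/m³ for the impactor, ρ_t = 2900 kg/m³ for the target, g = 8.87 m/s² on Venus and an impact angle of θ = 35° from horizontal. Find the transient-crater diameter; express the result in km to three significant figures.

In SI units: v = 32200 m/s.
(ρ_i/ρ_t)^0.32 = (7870/2900)^0.32 = 1.376
d^0.77 = 124^0.77 = 40.92
v^0.49 = 32200^0.49 = 161.8
g^-0.17 = 8.87^-0.17 = 0.6900
(sin 35°)^0.333 = 0.5736^0.333 = 0.8310
D = 1.34 × 1.376 × 40.92 × 161.8 × 0.6900 × 0.8310 = 7000 m
   = 7.000 km

D ≈ 7.00 km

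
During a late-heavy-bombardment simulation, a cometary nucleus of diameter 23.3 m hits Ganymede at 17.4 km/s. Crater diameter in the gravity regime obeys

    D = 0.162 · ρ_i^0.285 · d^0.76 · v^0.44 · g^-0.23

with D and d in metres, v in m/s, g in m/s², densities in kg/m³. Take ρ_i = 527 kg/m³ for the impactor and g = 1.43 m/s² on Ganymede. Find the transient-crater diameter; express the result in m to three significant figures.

D ≈ 715 m

In SI units: v = 17400 m/s.
ρ_i^0.285 = 527^0.285 = 5.966
d^0.76 = 23.3^0.76 = 10.94
v^0.44 = 17400^0.44 = 73.42
g^-0.23 = 1.43^-0.23 = 0.9210
D = 0.162 × 5.966 × 10.94 × 73.42 × 0.9210 = 715.0 m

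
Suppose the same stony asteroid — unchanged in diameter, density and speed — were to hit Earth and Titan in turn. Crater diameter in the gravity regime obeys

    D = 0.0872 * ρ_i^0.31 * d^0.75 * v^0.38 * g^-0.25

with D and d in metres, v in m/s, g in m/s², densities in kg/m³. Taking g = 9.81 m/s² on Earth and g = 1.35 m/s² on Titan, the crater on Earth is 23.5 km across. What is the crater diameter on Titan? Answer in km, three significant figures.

D ≈ 38.6 km

All impactor-dependent factors cancel in the ratio, leaving D_Titan/D_Earth = (g_Titan/g_Earth)^-0.25.
(1.35/9.81)^-0.25 = 0.1376^-0.25 = 1.642
D_Titan = 1.642 × 23.5 km = 38.6 km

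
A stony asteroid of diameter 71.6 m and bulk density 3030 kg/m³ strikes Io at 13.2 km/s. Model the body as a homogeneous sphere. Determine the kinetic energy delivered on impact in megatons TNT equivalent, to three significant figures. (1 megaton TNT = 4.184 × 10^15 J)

E ≈ 12.1 Mt TNT

v = 13200 m/s.
Mass m = (π/6) ρ d³ = (π/6) × 3030 × (71.6)³ = 5.823 × 10^8 kg
E = ½ m v² = 0.5 × 5.823 × 10^8 × (13200)² = 5.073 × 10^16 J
   = 5.073 × 10^16 / 4.184×10^15 = 12.12 Mt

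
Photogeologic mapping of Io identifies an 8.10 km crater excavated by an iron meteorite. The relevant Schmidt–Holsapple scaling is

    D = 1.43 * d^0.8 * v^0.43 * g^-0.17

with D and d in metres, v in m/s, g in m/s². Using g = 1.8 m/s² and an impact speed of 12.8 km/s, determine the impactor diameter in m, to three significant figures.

d ≈ 345 m

Rearranging for d: d = [D / (1.43 · 12800^0.43 · 1.8^-0.17)]^(1/0.8).
D = 8100 m.
12800^0.43 = 58.36
1.8^-0.17 = 0.9049
Denominator = 1.43 × 58.36 × 0.9049 = 75.52
D / 75.52 = 8100 / 75.52 = 107.3
d = 107.3^(1/0.8) = 107.3^1.25 = 345.3 m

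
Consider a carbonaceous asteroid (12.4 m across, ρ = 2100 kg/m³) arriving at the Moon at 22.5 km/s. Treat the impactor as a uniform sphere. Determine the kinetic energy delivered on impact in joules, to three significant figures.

E ≈ 5.31 × 10^14 J

v = 22500 m/s.
Mass m = (π/6) ρ d³ = (π/6) × 2100 × (12.4)³ = 2.096 × 10^6 kg
E = ½ m v² = 0.5 × 2.096 × 10^6 × (22500)² = 5.306 × 10^14 J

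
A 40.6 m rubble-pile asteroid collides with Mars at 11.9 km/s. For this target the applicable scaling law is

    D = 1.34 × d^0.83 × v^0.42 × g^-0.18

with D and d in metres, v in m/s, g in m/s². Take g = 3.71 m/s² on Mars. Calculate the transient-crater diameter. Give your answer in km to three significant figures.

In SI units: v = 11900 m/s.
d^0.83 = 40.6^0.83 = 21.63
v^0.42 = 11900^0.42 = 51.49
g^-0.18 = 3.71^-0.18 = 0.7898
D = 1.34 × 21.63 × 51.49 × 0.7898 = 1179 m
   = 1.179 km

D ≈ 1.18 km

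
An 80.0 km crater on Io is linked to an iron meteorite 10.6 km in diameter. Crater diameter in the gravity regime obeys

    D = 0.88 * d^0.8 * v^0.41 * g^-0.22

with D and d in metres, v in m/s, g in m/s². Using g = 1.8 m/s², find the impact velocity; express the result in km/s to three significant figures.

Rearranging for v: v = [D / (0.88 · 10600^0.8 · 1.8^-0.22)]^(1/0.41).
D = 80000 m.
10600^0.8 = 1661
1.8^-0.22 = 0.8787
Denominator = 0.88 × 1661 × 0.8787 = 1284
D / 1284 = 80000 / 1284 = 62.31
v = 62.31^(1/0.41) = 62.31^2.439 = 23819 m/s

v ≈ 23.8 km/s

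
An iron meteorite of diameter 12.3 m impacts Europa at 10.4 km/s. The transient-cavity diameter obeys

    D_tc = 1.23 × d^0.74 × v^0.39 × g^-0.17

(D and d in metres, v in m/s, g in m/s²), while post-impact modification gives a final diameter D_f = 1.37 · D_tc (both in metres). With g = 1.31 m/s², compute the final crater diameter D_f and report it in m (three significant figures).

v = 10400 m/s.
d^0.74 = 12.3^0.74 = 6.405
v^0.39 = 10400^0.39 = 36.87
g^-0.17 = 1.31^-0.17 = 0.9551
D_tc = 1.23 × 6.405 × 36.87 × 0.9551 = 277.4 m
D_f = 1.37 × 277.4 = 380.0 m

D_f ≈ 380 m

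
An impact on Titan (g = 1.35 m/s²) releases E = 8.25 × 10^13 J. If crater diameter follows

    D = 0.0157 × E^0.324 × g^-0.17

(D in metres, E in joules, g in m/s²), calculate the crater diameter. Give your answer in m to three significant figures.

D ≈ 482 m

E^0.324 = (8.25 × 10^13)^0.324 = 3.228 × 10^4
g^-0.17 = 1.35^-0.17 = 0.9503
D = 0.0157 × 3.228 × 10^4 × 0.9503 = 481.6 m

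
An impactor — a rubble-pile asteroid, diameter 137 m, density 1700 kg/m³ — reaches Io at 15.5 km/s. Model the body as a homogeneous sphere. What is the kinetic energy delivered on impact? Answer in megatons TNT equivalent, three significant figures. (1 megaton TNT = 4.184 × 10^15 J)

E ≈ 65.7 Mt TNT

v = 15500 m/s.
Mass m = (π/6) ρ d³ = (π/6) × 1700 × (137)³ = 2.289 × 10^9 kg
E = ½ m v² = 0.5 × 2.289 × 10^9 × (15500)² = 2.750 × 10^17 J
   = 2.750 × 10^17 / 4.184×10^15 = 65.73 Mt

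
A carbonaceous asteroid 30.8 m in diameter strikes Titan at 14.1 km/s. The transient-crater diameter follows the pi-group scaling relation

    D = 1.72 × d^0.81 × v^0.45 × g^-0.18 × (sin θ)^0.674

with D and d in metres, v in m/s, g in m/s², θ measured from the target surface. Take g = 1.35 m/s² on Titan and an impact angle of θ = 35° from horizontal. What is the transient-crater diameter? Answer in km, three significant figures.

D ≈ 1.33 km

In SI units: v = 14100 m/s.
d^0.81 = 30.8^0.81 = 16.06
v^0.45 = 14100^0.45 = 73.65
g^-0.18 = 1.35^-0.18 = 0.9474
(sin 35°)^0.674 = 0.5736^0.674 = 0.6875
D = 1.72 × 16.06 × 73.65 × 0.9474 × 0.6875 = 1325 m
   = 1.325 km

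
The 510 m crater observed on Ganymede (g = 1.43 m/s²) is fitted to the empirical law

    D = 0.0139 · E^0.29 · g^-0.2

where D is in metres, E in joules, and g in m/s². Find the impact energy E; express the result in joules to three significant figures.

E ≈ 7.03 × 10^15 J

Rearranging: E = [D / (0.0139 · g^-0.2)]^(1/0.29).
g^-0.2 = 1.43^-0.2 = 0.9310
D / (0.0139 × 0.9310) = 510 / (0.01294) = 3.941 × 10^4
E = (3.941 × 10^4)^3.4483 = 7.031 × 10^15 J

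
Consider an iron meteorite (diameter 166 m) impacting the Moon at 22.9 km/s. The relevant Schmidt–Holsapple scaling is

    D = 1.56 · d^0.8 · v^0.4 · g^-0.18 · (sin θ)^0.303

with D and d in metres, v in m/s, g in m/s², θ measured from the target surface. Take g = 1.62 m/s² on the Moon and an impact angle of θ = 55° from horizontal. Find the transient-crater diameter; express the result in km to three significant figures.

D ≈ 4.46 km

In SI units: v = 22900 m/s.
d^0.8 = 166^0.8 = 59.72
v^0.4 = 22900^0.4 = 55.45
g^-0.18 = 1.62^-0.18 = 0.9168
(sin 55°)^0.303 = 0.8192^0.303 = 0.9414
D = 1.56 × 59.72 × 55.45 × 0.9168 × 0.9414 = 4459 m
   = 4.459 km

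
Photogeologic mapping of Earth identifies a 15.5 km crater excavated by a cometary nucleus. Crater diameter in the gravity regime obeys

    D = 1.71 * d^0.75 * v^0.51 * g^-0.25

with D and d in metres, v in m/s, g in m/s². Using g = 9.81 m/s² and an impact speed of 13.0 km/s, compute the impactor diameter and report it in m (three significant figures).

Rearranging for d: d = [D / (1.71 · 13000^0.51 · 9.81^-0.25)]^(1/0.75).
D = 15500 m.
13000^0.51 = 125.3
9.81^-0.25 = 0.5650
Denominator = 1.71 × 125.3 × 0.5650 = 121.1
D / 121.1 = 15500 / 121.1 = 128.0
d = 128.0^(1/0.75) = 128.0^1.3333 = 645.0 m

d ≈ 645 m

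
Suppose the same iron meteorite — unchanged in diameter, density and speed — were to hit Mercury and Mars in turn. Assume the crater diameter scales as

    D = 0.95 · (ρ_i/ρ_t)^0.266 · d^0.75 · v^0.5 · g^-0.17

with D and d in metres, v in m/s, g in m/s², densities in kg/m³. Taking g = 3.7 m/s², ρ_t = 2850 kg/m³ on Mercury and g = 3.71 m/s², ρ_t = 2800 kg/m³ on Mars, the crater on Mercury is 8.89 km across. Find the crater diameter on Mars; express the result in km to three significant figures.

D ≈ 8.93 km

The impactor-only factors (d, v, ρ_i) cancel in the ratio, leaving D_Mars/D_Mercury = (g_Mars/g_Mercury)^-0.17 · (ρ_t,Mercury/ρ_t,Mars)^0.266.
(3.71/3.7)^-0.17 = 1.003^-0.17 = 0.9995
(2850/2800)^0.266 = 1.018^0.266 = 1.005
Ratio = 0.9995 × 1.005 = 1.004
D_Mars = 1.004 × 8.89 km = 8.93 km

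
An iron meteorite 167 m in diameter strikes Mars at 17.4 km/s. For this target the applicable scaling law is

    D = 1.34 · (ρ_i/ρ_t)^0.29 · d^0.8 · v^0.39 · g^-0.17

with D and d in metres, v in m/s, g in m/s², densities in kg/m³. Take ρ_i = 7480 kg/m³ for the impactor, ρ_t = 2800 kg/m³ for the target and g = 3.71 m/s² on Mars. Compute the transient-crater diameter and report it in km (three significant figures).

D ≈ 3.86 km

In SI units: v = 17400 m/s.
(ρ_i/ρ_t)^0.29 = (7480/2800)^0.29 = 1.330
d^0.8 = 167^0.8 = 60.00
v^0.39 = 17400^0.39 = 45.06
g^-0.17 = 3.71^-0.17 = 0.8002
D = 1.34 × 1.330 × 60.00 × 45.06 × 0.8002 = 3856 m
   = 3.856 km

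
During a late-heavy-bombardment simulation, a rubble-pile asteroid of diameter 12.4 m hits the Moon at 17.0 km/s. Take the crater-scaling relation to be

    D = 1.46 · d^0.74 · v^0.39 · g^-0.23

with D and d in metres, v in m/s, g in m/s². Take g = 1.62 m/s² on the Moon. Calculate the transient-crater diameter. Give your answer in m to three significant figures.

In SI units: v = 17000 m/s.
d^0.74 = 12.4^0.74 = 6.444
v^0.39 = 17000^0.39 = 44.66
g^-0.23 = 1.62^-0.23 = 0.8950
D = 1.46 × 6.444 × 44.66 × 0.8950 = 376.1 m

D ≈ 376 m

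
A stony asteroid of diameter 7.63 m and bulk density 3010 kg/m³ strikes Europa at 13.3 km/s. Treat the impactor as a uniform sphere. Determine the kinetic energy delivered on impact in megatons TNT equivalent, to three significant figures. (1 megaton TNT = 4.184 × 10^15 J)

E ≈ 0.0148 Mt TNT

v = 13300 m/s.
Mass m = (π/6) ρ d³ = (π/6) × 3010 × (7.63)³ = 7.001 × 10^5 kg
E = ½ m v² = 0.5 × 7.001 × 10^5 × (13300)² = 6.192 × 10^13 J
   = 6.192 × 10^13 / 4.184×10^15 = 0.01480 Mt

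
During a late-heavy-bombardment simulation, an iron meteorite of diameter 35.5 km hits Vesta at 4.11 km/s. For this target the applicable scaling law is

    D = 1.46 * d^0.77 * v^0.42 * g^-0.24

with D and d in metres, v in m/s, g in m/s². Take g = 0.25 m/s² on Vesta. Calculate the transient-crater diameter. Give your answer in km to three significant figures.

D ≈ 214 km

In SI units: d = 35500 m, v = 4110 m/s.
d^0.77 = 35500^0.77 = 3189
v^0.42 = 4110^0.42 = 32.95
g^-0.24 = 0.25^-0.24 = 1.395
D = 1.46 × 3189 × 32.95 × 1.395 = 2.140 × 10^5 m
   = 214.0 km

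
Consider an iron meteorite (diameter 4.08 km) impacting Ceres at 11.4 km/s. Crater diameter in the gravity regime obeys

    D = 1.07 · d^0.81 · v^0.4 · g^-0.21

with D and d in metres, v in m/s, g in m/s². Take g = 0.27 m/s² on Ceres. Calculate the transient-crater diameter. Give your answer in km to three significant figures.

D ≈ 49.7 km

In SI units: d = 4080 m, v = 11400 m/s.
d^0.81 = 4080^0.81 = 840.7
v^0.4 = 11400^0.4 = 41.95
g^-0.21 = 0.27^-0.21 = 1.316
D = 1.07 × 840.7 × 41.95 × 1.316 = 49661 m
   = 49.66 km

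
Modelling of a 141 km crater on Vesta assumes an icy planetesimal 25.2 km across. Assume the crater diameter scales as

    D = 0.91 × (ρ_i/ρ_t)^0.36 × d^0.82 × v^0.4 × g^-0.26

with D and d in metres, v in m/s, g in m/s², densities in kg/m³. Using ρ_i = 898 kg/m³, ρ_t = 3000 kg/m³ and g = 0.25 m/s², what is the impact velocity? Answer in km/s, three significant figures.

v ≈ 10.8 km/s

Rearranging for v: v = [D / (0.91 · (898/3000)^0.36 · 25200^0.82 · 0.25^-0.26)]^(1/0.4).
D = 141000 m.
(898/3000)^0.36 = 0.6478
25200^0.82 = 4066
0.25^-0.26 = 1.434
Denominator = 0.91 × 0.6478 × 4066 × 1.434 = 3437
D / 3437 = 141000 / 3437 = 41.02
v = 41.02^(1/0.4) = 41.02^2.5 = 10777 m/s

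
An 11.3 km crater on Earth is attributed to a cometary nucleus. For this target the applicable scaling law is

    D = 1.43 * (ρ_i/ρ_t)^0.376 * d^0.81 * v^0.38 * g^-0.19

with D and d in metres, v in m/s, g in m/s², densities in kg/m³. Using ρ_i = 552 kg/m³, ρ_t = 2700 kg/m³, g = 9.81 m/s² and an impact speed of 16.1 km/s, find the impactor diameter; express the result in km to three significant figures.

Rearranging for d: d = [D / (1.43 · (552/2700)^0.376 · 16100^0.38 · 9.81^-0.19)]^(1/0.81).
D = 11300 m.
(552/2700)^0.376 = 0.5505
16100^0.38 = 39.68
9.81^-0.19 = 0.6480
Denominator = 1.43 × 0.5505 × 39.68 × 0.6480 = 20.24
D / 20.24 = 11300 / 20.24 = 558.3
d = 558.3^(1/0.81) = 558.3^1.2346 = 2462 m

d ≈ 2.46 km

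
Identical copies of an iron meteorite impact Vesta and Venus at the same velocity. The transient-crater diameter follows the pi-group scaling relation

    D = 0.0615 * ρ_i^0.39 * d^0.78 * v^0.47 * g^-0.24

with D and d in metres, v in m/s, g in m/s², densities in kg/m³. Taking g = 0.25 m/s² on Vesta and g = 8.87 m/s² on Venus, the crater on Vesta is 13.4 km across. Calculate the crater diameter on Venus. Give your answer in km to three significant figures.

D ≈ 5.69 km

All impactor-dependent factors cancel in the ratio, leaving D_Venus/D_Vesta = (g_Venus/g_Vesta)^-0.24.
(8.87/0.25)^-0.24 = 35.48^-0.24 = 0.4246
D_Venus = 0.4246 × 13.4 km = 5.69 km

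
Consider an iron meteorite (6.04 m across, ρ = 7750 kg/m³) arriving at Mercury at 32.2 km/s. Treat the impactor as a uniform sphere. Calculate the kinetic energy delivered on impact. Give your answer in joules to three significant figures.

E ≈ 4.64 × 10^14 J

v = 32200 m/s.
Mass m = (π/6) ρ d³ = (π/6) × 7750 × (6.04)³ = 8.942 × 10^5 kg
E = ½ m v² = 0.5 × 8.942 × 10^5 × (32200)² = 4.636 × 10^14 J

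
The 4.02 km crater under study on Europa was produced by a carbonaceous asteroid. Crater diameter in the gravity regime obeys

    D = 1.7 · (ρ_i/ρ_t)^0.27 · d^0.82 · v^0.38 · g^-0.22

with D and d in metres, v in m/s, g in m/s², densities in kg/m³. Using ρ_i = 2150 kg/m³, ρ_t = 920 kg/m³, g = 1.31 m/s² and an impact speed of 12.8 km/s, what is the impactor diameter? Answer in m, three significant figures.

Rearranging for d: d = [D / (1.7 · (2150/920)^0.27 · 12800^0.38 · 1.31^-0.22)]^(1/0.82).
D = 4020 m.
(2150/920)^0.27 = 1.258
12800^0.38 = 36.37
1.31^-0.22 = 0.9423
Denominator = 1.7 × 1.258 × 36.37 × 0.9423 = 73.29
D / 73.29 = 4020 / 73.29 = 54.85
d = 54.85^(1/0.82) = 54.85^1.2195 = 132.1 m

d ≈ 132 m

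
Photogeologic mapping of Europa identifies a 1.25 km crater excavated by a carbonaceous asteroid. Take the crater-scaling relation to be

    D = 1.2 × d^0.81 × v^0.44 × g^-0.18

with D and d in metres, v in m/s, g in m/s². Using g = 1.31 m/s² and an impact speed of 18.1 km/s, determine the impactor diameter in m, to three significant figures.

Rearranging for d: d = [D / (1.2 · 18100^0.44 · 1.31^-0.18)]^(1/0.81).
D = 1250 m.
18100^0.44 = 74.71
1.31^-0.18 = 0.9526
Denominator = 1.2 × 74.71 × 0.9526 = 85.40
D / 85.40 = 1250 / 85.40 = 14.64
d = 14.64^(1/0.81) = 14.64^1.2346 = 27.48 m

d ≈ 27.5 m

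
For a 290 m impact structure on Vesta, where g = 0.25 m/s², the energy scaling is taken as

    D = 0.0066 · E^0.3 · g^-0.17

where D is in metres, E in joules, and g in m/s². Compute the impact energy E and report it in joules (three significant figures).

E ≈ 1.36 × 10^15 J

Rearranging: E = [D / (0.0066 · g^-0.17)]^(1/0.3).
g^-0.17 = 0.25^-0.17 = 1.266
D / (0.0066 × 1.266) = 290 / (8.356 × 10^-3) = 3.471 × 10^4
E = (3.471 × 10^4)^3.3333 = 1.364 × 10^15 J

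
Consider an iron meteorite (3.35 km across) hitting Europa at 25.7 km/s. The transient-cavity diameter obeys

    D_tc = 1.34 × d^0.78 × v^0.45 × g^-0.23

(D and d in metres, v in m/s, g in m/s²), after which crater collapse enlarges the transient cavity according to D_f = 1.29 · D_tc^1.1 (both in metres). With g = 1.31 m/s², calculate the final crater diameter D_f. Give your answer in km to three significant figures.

D_f ≈ 268 km

In SI: d = 3350 m, v = 25700 m/s.
d^0.78 = 3350^0.78 = 561.7
v^0.45 = 25700^0.45 = 96.49
g^-0.23 = 1.31^-0.23 = 0.9398
D_tc = 1.34 × 561.7 × 96.49 × 0.9398 = 68250 m
D_f = 1.29 × (68250)^1.1 = 2.680 × 10^5 m
     = 268.0 km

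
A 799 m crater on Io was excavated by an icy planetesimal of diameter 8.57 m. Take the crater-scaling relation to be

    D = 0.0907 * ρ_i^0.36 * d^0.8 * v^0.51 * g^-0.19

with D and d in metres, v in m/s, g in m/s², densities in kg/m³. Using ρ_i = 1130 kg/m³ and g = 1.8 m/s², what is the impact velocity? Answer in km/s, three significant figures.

v ≈ 16.3 km/s

Rearranging for v: v = [D / (0.0907 · 1130^0.36 · 8.57^0.8 · 1.8^-0.19)]^(1/0.51).
1130^0.36 = 12.56
8.57^0.8 = 5.577
1.8^-0.19 = 0.8943
Denominator = 0.0907 × 12.56 × 5.577 × 0.8943 = 5.682
D / 5.682 = 799 / 5.682 = 140.6
v = 140.6^(1/0.51) = 140.6^1.9608 = 16284 m/s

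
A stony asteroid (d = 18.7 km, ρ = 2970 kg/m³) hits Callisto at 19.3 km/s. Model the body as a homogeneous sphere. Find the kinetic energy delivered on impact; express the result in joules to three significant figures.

E ≈ 1.89 × 10^24 J

d = 18700 m; v = 19300 m/s.
Mass m = (π/6) ρ d³ = (π/6) × 2970 × (18700)³ = 1.017 × 10^16 kg
E = ½ m v² = 0.5 × 1.017 × 10^16 × (19300)² = 1.894 × 10^24 J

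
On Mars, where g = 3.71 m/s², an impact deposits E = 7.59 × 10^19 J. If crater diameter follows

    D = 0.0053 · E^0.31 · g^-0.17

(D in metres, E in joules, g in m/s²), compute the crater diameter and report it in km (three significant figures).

E^0.31 = (7.59 × 10^19)^0.31 = 1.455 × 10^6
g^-0.17 = 3.71^-0.17 = 0.8002
D = 0.0053 × 1.455 × 10^6 × 0.8002 = 6171 m
   = 6.171 km

D ≈ 6.17 km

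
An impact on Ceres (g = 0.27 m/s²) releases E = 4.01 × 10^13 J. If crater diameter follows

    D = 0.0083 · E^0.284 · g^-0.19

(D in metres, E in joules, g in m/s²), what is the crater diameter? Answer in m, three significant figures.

D ≈ 77.7 m

E^0.284 = (4.01 × 10^13)^0.284 = 7.299 × 10^3
g^-0.19 = 0.27^-0.19 = 1.282
D = 0.0083 × 7.299 × 10^3 × 1.282 = 77.67 m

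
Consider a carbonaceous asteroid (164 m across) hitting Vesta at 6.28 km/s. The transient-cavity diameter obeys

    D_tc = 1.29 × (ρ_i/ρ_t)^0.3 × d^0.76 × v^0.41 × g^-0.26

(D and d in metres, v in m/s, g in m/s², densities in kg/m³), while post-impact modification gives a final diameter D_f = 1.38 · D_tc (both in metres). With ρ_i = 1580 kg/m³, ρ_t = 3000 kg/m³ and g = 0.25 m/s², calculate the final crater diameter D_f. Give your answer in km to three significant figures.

v = 6280 m/s.
(ρ_i/ρ_t)^0.3 = (1580/3000)^0.3 = 0.8250
d^0.76 = 164^0.76 = 48.23
v^0.41 = 6280^0.41 = 36.07
g^-0.26 = 0.25^-0.26 = 1.434
D_tc = 1.29 × 0.8250 × 48.23 × 36.07 × 1.434 = 2655 m
D_f = 1.38 × 2655 = 3664 m
     = 3.664 km

D_f ≈ 3.66 km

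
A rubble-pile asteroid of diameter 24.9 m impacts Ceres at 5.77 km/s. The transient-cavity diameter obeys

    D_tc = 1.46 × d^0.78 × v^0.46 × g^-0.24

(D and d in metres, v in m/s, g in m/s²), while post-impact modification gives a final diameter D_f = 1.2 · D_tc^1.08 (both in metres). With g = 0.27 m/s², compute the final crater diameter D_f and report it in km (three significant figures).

v = 5770 m/s.
d^0.78 = 24.9^0.78 = 12.28
v^0.46 = 5770^0.46 = 53.72
g^-0.24 = 0.27^-0.24 = 1.369
D_tc = 1.46 × 12.28 × 53.72 × 1.369 = 1319 m
D_f = 1.2 × (1319)^1.08 = 2812 m
     = 2.812 km

D_f ≈ 2.81 km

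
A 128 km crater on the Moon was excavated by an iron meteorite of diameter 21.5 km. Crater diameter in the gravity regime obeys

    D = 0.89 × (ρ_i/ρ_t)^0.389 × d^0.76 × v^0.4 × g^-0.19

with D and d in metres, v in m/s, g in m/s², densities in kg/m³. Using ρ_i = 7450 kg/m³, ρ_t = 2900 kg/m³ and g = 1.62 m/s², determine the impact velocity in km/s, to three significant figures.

Rearranging for v: v = [D / (0.89 · (7450/2900)^0.389 · 21500^0.76 · 1.62^-0.19)]^(1/0.4).
D = 128000 m.
(7450/2900)^0.389 = 1.443
21500^0.76 = 1962
1.62^-0.19 = 0.9124
Denominator = 0.89 × 1.443 × 1962 × 0.9124 = 2299
D / 2299 = 128000 / 2299 = 55.68
v = 55.68^(1/0.4) = 55.68^2.5 = 23134 m/s

v ≈ 23.1 km/s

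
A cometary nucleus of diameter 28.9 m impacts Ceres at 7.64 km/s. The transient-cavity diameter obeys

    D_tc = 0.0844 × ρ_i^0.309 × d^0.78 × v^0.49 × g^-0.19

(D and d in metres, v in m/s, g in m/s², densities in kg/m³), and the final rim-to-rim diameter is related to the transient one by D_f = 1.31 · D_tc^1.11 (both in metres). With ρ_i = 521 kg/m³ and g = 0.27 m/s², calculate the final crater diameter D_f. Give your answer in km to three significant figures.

v = 7640 m/s.
ρ_i^0.309 = 521^0.309 = 6.910
d^0.78 = 28.9^0.78 = 13.79
v^0.49 = 7640^0.49 = 79.93
g^-0.19 = 0.27^-0.19 = 1.282
D_tc = 0.0844 × 6.910 × 13.79 × 79.93 × 1.282 = 824.1 m
D_f = 1.31 × (824.1)^1.11 = 2259 m
     = 2.259 km

D_f ≈ 2.26 km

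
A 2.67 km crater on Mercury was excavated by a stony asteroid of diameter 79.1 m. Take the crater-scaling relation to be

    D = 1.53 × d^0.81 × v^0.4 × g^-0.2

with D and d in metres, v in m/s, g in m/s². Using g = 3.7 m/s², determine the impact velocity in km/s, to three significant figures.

Rearranging for v: v = [D / (1.53 · 79.1^0.81 · 3.7^-0.2)]^(1/0.4).
D = 2670 m.
79.1^0.81 = 34.48
3.7^-0.2 = 0.7698
Denominator = 1.53 × 34.48 × 0.7698 = 40.61
D / 40.61 = 2670 / 40.61 = 65.75
v = 65.75^(1/0.4) = 65.75^2.5 = 35054 m/s

v ≈ 35.1 km/s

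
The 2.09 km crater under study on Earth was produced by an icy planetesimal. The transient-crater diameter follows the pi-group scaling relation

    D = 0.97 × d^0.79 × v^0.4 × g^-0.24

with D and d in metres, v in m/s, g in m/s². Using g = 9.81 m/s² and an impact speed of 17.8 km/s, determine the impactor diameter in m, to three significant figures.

d ≈ 234 m

Rearranging for d: d = [D / (0.97 · 17800^0.4 · 9.81^-0.24)]^(1/0.79).
D = 2090 m.
17800^0.4 = 50.14
9.81^-0.24 = 0.5781
Denominator = 0.97 × 50.14 × 0.5781 = 28.12
D / 28.12 = 2090 / 28.12 = 74.32
d = 74.32^(1/0.79) = 74.32^1.2658 = 233.6 m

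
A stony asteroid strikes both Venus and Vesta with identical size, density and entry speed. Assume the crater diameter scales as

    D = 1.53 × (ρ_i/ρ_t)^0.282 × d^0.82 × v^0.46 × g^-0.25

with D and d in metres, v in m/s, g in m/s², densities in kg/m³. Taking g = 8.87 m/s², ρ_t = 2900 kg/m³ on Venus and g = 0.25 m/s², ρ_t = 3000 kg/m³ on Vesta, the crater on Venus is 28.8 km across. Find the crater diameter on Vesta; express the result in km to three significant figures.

D ≈ 69.6 km

The impactor-only factors (d, v, ρ_i) cancel in the ratio, leaving D_Vesta/D_Venus = (g_Vesta/g_Venus)^-0.25 · (ρ_t,Venus/ρ_t,Vesta)^0.282.
(0.25/8.87)^-0.25 = 0.02818^-0.25 = 2.441
(2900/3000)^0.282 = 0.9667^0.282 = 0.9905
Ratio = 2.441 × 0.9905 = 2.418
D_Vesta = 2.418 × 28.8 km = 69.6 km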